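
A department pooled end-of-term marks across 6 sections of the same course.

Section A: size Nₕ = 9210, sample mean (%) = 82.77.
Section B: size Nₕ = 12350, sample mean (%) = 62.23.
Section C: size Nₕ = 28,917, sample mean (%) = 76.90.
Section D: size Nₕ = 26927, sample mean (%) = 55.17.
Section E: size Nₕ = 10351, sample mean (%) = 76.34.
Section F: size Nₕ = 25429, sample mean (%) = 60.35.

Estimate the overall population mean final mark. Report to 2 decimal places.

x̄_st = (Σ Nₕx̄ₕ) / (Σ Nₕ) = (9210·82.77 + 12350·62.23 + 28917·76.90 + 26927·55.17 + 10351·76.34 + 25429·60.35) / 113184
= 7564967.58 / 113184 = 66.8378... → 66.84.

66.84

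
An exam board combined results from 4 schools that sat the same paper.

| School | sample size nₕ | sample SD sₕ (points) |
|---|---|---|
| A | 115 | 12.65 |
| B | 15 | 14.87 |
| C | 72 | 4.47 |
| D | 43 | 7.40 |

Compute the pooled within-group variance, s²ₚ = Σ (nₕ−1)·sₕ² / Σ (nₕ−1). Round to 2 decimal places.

A: (115−1)·12.65² = 114·160.0225 = 18242.565
B: (15−1)·14.87² = 14·221.1169 = 3095.6366
C: (72−1)·4.47² = 71·19.9809 = 1418.6439
D: (43−1)·7.40² = 42·54.76 = 2299.92
Numerator = 25056.7655; denominator = Σ(nₕ−1) = 241.
s²ₚ = 25056.7655/241 = 103.9700... → 103.97.

103.97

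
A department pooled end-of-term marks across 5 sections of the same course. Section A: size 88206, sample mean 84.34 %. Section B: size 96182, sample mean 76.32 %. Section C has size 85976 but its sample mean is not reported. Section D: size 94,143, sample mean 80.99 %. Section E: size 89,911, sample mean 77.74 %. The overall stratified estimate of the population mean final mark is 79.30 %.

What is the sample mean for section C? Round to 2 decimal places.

77.24

Σ Nₕx̄ₕ = N·μ, so 85976·x̄_C = 454418·79.30 − (88206·84.34 + 96182·76.32 + 94143·80.99 + 89911·77.74).
= 36035347.4 − 29394226.99 = 6641120.41.
x̄_C = 6641120.41 / 85976 = 77.2439... → 77.24.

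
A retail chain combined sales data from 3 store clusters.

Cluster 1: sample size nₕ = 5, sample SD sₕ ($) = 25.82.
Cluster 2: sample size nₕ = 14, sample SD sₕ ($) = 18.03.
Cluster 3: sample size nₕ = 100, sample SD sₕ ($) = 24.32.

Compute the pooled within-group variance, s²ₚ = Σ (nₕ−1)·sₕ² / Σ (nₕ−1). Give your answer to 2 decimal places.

1: (5−1)·25.82² = 4·666.6724 = 2666.6896
2: (14−1)·18.03² = 13·325.0809 = 4226.0517
3: (100−1)·24.32² = 99·591.4624 = 58554.7776
Numerator = 65447.5189; denominator = Σ(nₕ−1) = 116.
s²ₚ = 65447.5189/116 = 564.2027... → 564.20.

564.20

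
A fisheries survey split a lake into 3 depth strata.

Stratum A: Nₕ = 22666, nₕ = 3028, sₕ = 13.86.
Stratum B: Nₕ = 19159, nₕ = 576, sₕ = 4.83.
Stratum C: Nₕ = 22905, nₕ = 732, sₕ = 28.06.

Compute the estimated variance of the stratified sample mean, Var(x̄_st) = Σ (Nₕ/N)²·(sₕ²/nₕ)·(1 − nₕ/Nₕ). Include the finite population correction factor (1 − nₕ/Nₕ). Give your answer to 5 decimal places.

N = 64730. Term for each stratum: Wₕ²sₕ²/nₕ·(1−nₕ/Nₕ).
Var(x̄_st) = 0.00673956 + 0.00344151 + 0.13037904 = 0.14056011 → 0.14056.

0.14056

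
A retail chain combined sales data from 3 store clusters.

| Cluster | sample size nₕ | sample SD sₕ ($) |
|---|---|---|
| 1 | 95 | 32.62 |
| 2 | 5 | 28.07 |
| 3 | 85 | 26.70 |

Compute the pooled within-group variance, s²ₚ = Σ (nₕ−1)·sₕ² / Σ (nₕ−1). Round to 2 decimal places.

895.91

1: (95−1)·32.62² = 94·1064.0644 = 100022.0536
2: (5−1)·28.07² = 4·787.9249 = 3151.6996
3: (85−1)·26.70² = 84·712.89 = 59882.76
Numerator = 163056.5132; denominator = Σ(nₕ−1) = 182.
s²ₚ = 163056.5132/182 = 895.9149... → 895.91.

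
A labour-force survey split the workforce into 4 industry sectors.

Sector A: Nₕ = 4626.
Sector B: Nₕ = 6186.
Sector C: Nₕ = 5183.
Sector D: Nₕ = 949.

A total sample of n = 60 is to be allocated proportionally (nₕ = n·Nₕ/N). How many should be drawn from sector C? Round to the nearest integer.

18

N = 4626 + 6186 + 5183 + 949 = 16944.
n_C = 60·5183/16944 = 18.353... → 18.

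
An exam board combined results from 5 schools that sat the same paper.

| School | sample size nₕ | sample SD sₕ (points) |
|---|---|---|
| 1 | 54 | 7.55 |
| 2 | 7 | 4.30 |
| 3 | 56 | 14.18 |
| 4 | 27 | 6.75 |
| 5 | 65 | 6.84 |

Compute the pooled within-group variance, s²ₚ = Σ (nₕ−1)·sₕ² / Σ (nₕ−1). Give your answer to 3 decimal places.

Degrees of freedom: 53 + 6 + 55 + 26 + 64 = 204.
Σ(nₕ−1)sₕ² = 53·57.0025 + 6·18.49 + 55·201.0724 + 26·45.5625 + 64·46.7856 = 18369.9579.
s²ₚ = 18369.9579 / 204 = 90.04881... → 90.049.

90.049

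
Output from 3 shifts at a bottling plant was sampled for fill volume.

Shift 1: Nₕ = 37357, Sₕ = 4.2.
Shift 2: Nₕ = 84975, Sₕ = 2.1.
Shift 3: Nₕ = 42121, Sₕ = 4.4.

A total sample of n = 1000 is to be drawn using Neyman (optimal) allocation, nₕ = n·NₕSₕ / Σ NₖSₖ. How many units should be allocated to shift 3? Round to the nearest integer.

Σ NₕSₕ = 37357·4.2 + 84975·2.1 + 42121·4.4 = 520679.3.
Share for 3: 185332.4/520679.3 = 0.35594.
n_3 = 1000 × 0.35594 = 355.943... → 356.

356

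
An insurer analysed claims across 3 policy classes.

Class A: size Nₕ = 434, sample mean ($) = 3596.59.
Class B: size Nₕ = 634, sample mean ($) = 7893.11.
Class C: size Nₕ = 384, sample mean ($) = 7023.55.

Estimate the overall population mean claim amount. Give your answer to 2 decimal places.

6378.92

x̄_st = (Σ Nₕx̄ₕ) / (Σ Nₕ) = (434·3596.59 + 634·7893.11 + 384·7023.55) / 1452
= 9262195 / 1452 = 6378.9222... → 6378.92.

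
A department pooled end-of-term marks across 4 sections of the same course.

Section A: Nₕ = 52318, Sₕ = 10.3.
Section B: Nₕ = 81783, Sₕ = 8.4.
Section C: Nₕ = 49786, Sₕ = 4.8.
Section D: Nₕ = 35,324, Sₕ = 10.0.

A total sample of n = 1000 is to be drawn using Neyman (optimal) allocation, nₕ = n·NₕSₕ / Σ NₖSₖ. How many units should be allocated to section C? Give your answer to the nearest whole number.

131

Σ NₕSₕ = 52318·10.3 + 81783·8.4 + 49786·4.8 + 35324·10.0 = 1818065.4.
Share for C: 238972.8/1818065.4 = 0.13144.
n_C = 1000 × 0.13144 = 131.443... → 131.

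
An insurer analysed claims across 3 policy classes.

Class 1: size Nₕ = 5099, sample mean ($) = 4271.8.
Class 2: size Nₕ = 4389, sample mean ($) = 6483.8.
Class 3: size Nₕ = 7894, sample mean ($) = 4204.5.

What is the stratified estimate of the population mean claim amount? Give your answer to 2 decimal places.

N = 5099 + 4389 + 7894 = 17382.
Weight each subgroup mean by Nₕ/N and sum.
Σ Nₕx̄ₕ = 5099·4271.8 + 4389·6483.8 + 7894·4204.5 = 21781908.2 + 28457398.2 + 33190323 = 83429629.4.
Divide by N: 83429629.4 / 17382 = 4799.7716... → 4799.77.

4799.77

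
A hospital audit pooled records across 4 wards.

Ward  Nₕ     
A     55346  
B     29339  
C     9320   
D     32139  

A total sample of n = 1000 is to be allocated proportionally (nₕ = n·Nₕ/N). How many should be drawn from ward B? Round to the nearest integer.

Share of ward B = 29339/126144 = 0.23258.
Allocate 1000 × 0.23258 = 232.583... → 233.

233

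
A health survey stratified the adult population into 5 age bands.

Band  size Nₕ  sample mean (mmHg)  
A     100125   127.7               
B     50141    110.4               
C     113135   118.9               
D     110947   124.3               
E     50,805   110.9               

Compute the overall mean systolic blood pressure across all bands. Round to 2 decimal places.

120.42

x̄_st = (Σ Nₕx̄ₕ) / (Σ Nₕ) = (100125·127.7 + 50141·110.4 + 113135·118.9 + 110947·124.3 + 50805·110.9) / 425153
= 51198267 / 425153 = 120.4232... → 120.42.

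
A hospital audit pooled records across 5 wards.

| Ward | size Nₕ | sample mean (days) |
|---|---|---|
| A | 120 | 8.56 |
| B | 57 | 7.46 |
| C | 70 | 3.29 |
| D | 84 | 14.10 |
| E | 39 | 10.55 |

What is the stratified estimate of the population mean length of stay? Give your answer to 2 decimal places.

8.86

x̄_st = (Σ Nₕx̄ₕ) / (Σ Nₕ) = (120·8.56 + 57·7.46 + 70·3.29 + 84·14.10 + 39·10.55) / 370
= 3278.57 / 370 = 8.861 → 8.86.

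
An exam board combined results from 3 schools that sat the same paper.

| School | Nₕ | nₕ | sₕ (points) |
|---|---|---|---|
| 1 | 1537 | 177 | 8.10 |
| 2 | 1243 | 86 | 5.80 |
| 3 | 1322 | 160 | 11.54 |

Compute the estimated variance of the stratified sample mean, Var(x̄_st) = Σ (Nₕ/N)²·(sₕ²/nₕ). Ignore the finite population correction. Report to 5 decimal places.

N = 4102. Term for each stratum: Wₕ²sₕ²/nₕ.
Var(x̄_st) = 0.05204191 + 0.03591770 + 0.08644965 = 0.17440925 → 0.17441.

0.17441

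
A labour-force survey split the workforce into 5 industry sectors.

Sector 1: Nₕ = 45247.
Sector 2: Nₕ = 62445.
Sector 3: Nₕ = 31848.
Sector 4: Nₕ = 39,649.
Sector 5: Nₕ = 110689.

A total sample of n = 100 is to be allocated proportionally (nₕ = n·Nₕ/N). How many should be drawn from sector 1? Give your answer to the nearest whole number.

Share of sector 1 = 45247/289878 = 0.15609.
Allocate 100 × 0.15609 = 15.609... → 16.

16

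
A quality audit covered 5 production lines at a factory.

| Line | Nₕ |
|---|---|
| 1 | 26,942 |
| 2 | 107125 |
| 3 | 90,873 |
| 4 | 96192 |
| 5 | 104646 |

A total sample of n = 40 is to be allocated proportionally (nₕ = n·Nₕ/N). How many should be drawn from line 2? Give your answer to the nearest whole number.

Share of line 2 = 107125/425778 = 0.25160.
Allocate 40 × 0.25160 = 10.064... → 10.

10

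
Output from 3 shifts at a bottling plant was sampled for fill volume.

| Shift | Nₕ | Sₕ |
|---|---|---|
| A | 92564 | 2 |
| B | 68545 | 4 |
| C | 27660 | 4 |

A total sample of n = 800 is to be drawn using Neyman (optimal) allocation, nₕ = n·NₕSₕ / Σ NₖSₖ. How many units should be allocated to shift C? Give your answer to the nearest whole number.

A: NₕSₕ = 92564·2 = 185128
B: NₕSₕ = 68545·4 = 274180
C: NₕSₕ = 27660·4 = 110640
Σ NₕSₕ = 569948.
n_C = 800·110640/569948 = 155.298... → 155.

155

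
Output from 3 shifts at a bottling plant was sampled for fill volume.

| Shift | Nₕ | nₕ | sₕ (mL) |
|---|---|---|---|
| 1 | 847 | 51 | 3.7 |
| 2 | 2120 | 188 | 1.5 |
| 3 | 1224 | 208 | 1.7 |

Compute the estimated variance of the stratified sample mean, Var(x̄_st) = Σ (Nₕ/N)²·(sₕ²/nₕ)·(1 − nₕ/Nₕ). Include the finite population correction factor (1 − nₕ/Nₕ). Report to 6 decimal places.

N = 4191. Term for each stratum: Wₕ²sₕ²/nₕ·(1−nₕ/Nₕ).
Var(x̄_st) = 0.010303729 + 0.002790823 + 0.000983726 = 0.014078279 → 0.014078.

0.014078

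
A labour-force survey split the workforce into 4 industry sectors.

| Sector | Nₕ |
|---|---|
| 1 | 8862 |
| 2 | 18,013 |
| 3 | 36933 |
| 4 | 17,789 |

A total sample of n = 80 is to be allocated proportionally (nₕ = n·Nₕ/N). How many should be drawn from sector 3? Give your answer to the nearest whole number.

N = 8862 + 18013 + 36933 + 17789 = 81597.
n_3 = 80·36933/81597 = 36.210... → 36.

36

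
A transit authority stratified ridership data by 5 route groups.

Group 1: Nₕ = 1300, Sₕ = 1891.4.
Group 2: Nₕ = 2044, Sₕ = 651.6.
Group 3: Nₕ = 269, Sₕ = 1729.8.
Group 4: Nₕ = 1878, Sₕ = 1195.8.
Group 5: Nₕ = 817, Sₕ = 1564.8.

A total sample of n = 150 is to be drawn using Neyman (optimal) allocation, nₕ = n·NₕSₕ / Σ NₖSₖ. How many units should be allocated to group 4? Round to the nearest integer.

1: NₕSₕ = 1300·1891.4 = 2458820
2: NₕSₕ = 2044·651.6 = 1331870.4
3: NₕSₕ = 269·1729.8 = 465316.2
4: NₕSₕ = 1878·1195.8 = 2245712.4
5: NₕSₕ = 817·1564.8 = 1278441.6
Σ NₕSₕ = 7780160.6.
n_4 = 150·2245712.4/7780160.6 = 43.297... → 43.

43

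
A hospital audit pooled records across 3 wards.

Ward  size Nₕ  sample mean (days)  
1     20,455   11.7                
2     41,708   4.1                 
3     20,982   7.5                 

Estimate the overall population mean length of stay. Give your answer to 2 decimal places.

6.83

x̄_st = (Σ Nₕx̄ₕ) / (Σ Nₕ) = (20455·11.7 + 41708·4.1 + 20982·7.5) / 83145
= 567691.3 / 83145 = 6.8277... → 6.83.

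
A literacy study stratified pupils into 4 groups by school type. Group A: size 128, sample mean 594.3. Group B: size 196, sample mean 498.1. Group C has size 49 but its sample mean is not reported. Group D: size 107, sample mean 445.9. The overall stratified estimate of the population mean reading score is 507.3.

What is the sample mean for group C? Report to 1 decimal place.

N = 128 + 196 + 49 + 107 = 480.
Overall total = μ·N = 507.3·480 = 243504.
Subtract the known strata: 128·594.3 + 196·498.1 + 107·445.9 = 221409.3.
Remaining total for group C: 243504 − 221409.3 = 22094.7.
Divide by its size: 22094.7 / 49 = 450.912... → 450.9.

450.9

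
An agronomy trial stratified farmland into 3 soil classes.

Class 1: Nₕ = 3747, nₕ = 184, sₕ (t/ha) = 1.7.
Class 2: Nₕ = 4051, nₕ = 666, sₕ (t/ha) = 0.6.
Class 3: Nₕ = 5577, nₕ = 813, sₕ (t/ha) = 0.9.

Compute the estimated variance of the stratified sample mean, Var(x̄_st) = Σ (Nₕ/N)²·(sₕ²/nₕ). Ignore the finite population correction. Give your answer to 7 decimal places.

0.0014555

N = 13375. Term for each stratum: Wₕ²sₕ²/nₕ.
Var(x̄_st) = 0.0012327069 + 0.0000495867 + 0.0001732240 = 0.0014555176 → 0.0014555.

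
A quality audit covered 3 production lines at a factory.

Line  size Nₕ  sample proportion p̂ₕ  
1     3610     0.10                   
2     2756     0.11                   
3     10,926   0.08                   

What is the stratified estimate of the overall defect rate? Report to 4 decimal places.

N = 3610 + 2756 + 10926 = 17292.
Overall proportion = Σ (Nₕ/N)·p̂ₕ.
Σ Nₕp̂ₕ = 361 + 303.16 + 874.08 = 1538.24.
1538.24 / 17292 = 0.088957... → 0.0890.

0.0890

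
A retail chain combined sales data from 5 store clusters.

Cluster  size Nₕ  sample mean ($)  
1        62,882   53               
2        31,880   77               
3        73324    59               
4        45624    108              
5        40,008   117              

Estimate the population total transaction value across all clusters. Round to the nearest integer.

19721950

1: 62882·53 = 3332746
2: 31880·77 = 2454760
3: 73324·59 = 4326116
4: 45624·108 = 4927392
5: 40008·117 = 4680936
τ̂ = Σ Nₕx̄ₕ = 19721950.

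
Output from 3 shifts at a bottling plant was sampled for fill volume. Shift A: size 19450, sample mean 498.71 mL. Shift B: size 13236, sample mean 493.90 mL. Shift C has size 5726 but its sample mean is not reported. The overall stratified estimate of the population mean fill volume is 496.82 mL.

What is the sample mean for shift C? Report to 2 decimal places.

Σ Nₕx̄ₕ = N·μ, so 5726·x̄_C = 38412·496.82 − (19450·498.71 + 13236·493.90).
= 19083849.84 − 16237169.9 = 2846679.94.
x̄_C = 2846679.94 / 5726 = 497.1498... → 497.15.

497.15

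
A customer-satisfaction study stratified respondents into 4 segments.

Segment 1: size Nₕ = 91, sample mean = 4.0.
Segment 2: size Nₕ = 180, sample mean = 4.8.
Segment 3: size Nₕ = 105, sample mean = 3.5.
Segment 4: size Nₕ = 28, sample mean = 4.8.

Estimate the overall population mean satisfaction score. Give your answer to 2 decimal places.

4.28

x̄_st = (Σ Nₕx̄ₕ) / (Σ Nₕ) = (91·4.0 + 180·4.8 + 105·3.5 + 28·4.8) / 404
= 1729.9 / 404 = 4.2819... → 4.28.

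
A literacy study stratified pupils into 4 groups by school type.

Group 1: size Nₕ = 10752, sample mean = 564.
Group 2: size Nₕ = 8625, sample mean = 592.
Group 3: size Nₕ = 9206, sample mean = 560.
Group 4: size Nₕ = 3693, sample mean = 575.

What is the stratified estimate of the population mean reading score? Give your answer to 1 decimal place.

571.6

x̄_st = (Σ Nₕx̄ₕ) / (Σ Nₕ) = (10752·564 + 8625·592 + 9206·560 + 3693·575) / 32276
= 18448963 / 32276 = 571.600... → 571.6.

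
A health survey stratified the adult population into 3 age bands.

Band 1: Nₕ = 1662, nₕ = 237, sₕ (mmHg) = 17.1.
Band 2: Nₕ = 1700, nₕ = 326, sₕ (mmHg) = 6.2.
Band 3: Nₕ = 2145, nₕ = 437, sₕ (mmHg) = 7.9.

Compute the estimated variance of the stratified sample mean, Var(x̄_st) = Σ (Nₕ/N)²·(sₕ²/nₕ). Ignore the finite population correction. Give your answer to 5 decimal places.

N = 5507. Term for each stratum: Wₕ²sₕ²/nₕ.
Var(x̄_st) = 0.11237657 + 0.01123656 + 0.02166692 = 0.14528005 → 0.14528.

0.14528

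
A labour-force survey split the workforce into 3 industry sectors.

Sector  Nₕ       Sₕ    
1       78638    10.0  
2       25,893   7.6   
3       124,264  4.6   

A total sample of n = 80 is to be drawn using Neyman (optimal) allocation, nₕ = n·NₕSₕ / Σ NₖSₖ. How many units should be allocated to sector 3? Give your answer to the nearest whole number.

1: NₕSₕ = 78638·10.0 = 786380
2: NₕSₕ = 25893·7.6 = 196786.8
3: NₕSₕ = 124264·4.6 = 571614.4
Σ NₕSₕ = 1554781.2.
n_3 = 80·571614.4/1554781.2 = 29.412... → 29.

29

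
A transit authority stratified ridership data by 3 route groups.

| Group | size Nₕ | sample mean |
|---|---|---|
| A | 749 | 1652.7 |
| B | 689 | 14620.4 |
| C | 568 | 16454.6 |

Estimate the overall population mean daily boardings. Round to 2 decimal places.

N = 749 + 689 + 568 = 2006.
The stratified mean weights each stratum mean by its population share Nₕ/N.
Σ Nₕx̄ₕ = 749·1652.7 + 689·14620.4 + 568·16454.6 = 1237872.3 + 10073455.6 + 9346212.8 = 20657540.7.
Divide by N: 20657540.7 / 2006 = 10297.8767... → 10297.88.

10297.88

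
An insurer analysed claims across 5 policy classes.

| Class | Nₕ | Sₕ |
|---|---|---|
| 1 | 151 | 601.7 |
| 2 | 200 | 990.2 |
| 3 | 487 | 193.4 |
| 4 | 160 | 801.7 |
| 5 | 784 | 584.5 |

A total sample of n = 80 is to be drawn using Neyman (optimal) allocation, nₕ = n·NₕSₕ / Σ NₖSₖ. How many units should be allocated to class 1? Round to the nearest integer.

1: NₕSₕ = 151·601.7 = 90856.7
2: NₕSₕ = 200·990.2 = 198040
3: NₕSₕ = 487·193.4 = 94185.8
4: NₕSₕ = 160·801.7 = 128272
5: NₕSₕ = 784·584.5 = 458248
Σ NₕSₕ = 969602.5.
n_1 = 80·90856.7/969602.5 = 7.496... → 7.

7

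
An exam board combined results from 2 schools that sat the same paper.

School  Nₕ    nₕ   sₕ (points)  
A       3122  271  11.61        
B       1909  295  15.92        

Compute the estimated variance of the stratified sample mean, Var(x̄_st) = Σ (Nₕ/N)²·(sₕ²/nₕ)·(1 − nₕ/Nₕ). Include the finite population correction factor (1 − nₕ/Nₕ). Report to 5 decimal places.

N = 5031. Term for each stratum: Wₕ²sₕ²/nₕ·(1−nₕ/Nₕ).
Var(x̄_st) = 0.17491080 + 0.10458392 = 0.27949473 → 0.27949.

0.27949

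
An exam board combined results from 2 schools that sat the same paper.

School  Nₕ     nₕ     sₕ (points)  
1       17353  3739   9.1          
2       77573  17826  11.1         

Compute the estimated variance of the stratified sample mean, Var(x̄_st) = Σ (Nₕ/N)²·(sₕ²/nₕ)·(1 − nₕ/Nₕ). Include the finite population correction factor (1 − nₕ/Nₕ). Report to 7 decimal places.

0.0041357

N = 94926. Term for each stratum: Wₕ²sₕ²/nₕ·(1−nₕ/Nₕ).
Var(x̄_st) = 0.0005806538 + 0.0035550719 = 0.0041357257 → 0.0041357.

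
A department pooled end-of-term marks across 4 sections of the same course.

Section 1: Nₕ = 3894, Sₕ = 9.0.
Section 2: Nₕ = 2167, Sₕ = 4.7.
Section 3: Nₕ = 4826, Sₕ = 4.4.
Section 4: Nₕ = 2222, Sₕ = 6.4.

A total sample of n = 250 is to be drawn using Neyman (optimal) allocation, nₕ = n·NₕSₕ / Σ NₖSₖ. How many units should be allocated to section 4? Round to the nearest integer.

44

Σ NₕSₕ = 3894·9.0 + 2167·4.7 + 4826·4.4 + 2222·6.4 = 80686.1.
Share for 4: 14220.8/80686.1 = 0.17625.
n_4 = 250 × 0.17625 = 44.062... → 44.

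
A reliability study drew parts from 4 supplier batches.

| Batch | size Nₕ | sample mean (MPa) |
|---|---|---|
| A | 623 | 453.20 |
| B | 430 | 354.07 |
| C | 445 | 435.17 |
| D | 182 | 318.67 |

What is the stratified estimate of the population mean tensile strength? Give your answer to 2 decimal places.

408.48

N = 623 + 430 + 445 + 182 = 1680.
Weight each subgroup mean by Nₕ/N and sum.
Σ Nₕx̄ₕ = 623·453.20 + 430·354.07 + 445·435.17 + 182·318.67 = 282343.6 + 152250.1 + 193650.65 + 57997.94 = 686242.29.
Divide by N: 686242.29 / 1680 = 408.4776... → 408.48.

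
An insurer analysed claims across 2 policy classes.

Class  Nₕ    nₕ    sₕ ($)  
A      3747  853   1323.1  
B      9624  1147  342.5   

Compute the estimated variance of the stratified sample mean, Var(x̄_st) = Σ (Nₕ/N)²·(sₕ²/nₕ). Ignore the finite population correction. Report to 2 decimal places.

N = 13371; Wₕ = Nₕ/N.
class A: (3747/13371)²·1323.1²/853 = 161.16692
class B: (9624/13371)²·342.5²/1147 = 52.98357
Sum = 214.15049 → 214.15.

214.15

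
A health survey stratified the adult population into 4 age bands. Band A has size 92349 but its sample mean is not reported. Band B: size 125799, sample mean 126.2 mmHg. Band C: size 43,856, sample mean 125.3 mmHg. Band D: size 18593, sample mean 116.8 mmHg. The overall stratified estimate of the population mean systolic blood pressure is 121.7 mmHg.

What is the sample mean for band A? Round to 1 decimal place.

Σ Nₕx̄ₕ = N·μ, so 92349·x̄_A = 280597·121.7 − (125799·126.2 + 43856·125.3 + 18593·116.8).
= 34148654.9 − 23542653 = 10606001.9.
x̄_A = 10606001.9 / 92349 = 114.847... → 114.8.

114.8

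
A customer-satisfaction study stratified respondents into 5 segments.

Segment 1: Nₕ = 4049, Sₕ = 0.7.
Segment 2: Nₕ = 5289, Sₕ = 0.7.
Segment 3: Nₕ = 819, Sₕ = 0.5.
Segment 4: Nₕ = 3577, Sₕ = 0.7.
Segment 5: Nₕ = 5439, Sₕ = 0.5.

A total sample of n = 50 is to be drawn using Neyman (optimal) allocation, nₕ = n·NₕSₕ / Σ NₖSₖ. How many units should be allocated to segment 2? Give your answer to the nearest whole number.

Σ NₕSₕ = 4049·0.7 + 5289·0.7 + 819·0.5 + 3577·0.7 + 5439·0.5 = 12169.5.
Share for 2: 3702.3/12169.5 = 0.30423.
n_2 = 50 × 0.30423 = 15.211... → 15.

15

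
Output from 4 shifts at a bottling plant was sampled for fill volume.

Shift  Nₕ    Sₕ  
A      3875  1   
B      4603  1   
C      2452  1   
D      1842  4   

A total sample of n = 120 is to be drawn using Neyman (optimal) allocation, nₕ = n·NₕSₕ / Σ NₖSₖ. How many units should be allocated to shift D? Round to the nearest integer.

48

A: NₕSₕ = 3875·1 = 3875
B: NₕSₕ = 4603·1 = 4603
C: NₕSₕ = 2452·1 = 2452
D: NₕSₕ = 1842·4 = 7368
Σ NₕSₕ = 18298.
n_D = 120·7368/18298 = 48.320... → 48.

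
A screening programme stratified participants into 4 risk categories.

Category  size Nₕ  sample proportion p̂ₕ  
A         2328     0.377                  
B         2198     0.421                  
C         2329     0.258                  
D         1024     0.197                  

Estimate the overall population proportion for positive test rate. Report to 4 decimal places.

0.3307

Wₕ = Nₕ/N with N = 7879: 0.2955, 0.2790, 0.2956, 0.1300.
p̂_st = 0.2955·0.377 + 0.2790·0.421 + 0.2956·0.258 + 0.1300·0.197 ≈ 0.330705... → 0.3307.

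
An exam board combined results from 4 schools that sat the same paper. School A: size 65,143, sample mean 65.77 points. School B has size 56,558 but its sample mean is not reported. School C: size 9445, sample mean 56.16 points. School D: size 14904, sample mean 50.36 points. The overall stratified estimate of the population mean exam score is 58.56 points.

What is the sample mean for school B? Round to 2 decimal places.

N = 65143 + 56558 + 9445 + 14904 = 146050.
Overall total = μ·N = 58.56·146050 = 8552688.
Subtract the known strata: 65143·65.77 + 9445·56.16 + 14904·50.36 = 5565451.75.
Remaining total for school B: 8552688 − 5565451.75 = 2987236.25.
Divide by its size: 2987236.25 / 56558 = 52.8172... → 52.82.

52.82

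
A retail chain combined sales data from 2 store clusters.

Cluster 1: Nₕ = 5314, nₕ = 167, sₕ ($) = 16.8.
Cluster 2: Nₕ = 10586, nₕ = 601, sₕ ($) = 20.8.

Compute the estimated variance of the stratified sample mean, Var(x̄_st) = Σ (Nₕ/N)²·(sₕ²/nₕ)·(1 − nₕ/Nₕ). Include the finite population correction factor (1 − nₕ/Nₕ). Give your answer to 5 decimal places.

N = 15900; Wₕ = Nₕ/N.
cluster 1: (5314/15900)²·16.8²/167·(1 − 167/5314) = 0.18284520
cluster 2: (10586/15900)²·20.8²/601·(1 − 601/10586) = 0.30098019
Sum = 0.48382539 → 0.48383.

0.48383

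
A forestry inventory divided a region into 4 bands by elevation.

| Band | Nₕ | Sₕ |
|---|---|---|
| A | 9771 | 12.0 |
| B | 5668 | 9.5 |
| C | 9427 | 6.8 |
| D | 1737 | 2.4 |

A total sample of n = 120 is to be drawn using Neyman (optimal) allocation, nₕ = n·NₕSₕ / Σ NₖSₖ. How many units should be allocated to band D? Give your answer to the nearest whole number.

2

A: NₕSₕ = 9771·12.0 = 117252
B: NₕSₕ = 5668·9.5 = 53846
C: NₕSₕ = 9427·6.8 = 64103.6
D: NₕSₕ = 1737·2.4 = 4168.8
Σ NₕSₕ = 239370.4.
n_D = 120·4168.8/239370.4 = 2.090... → 2.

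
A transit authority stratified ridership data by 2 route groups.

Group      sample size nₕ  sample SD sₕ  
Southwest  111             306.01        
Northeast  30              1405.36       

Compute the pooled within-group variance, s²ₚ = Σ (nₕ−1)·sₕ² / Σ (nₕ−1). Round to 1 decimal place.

Degrees of freedom: 110 + 29 = 139.
Σ(nₕ−1)sₕ² = 110·93642.1201 + 29·1975036.7296 = 67576698.3694.
s²ₚ = 67576698.3694 / 139 = 486163.298... → 486163.3.

486163.3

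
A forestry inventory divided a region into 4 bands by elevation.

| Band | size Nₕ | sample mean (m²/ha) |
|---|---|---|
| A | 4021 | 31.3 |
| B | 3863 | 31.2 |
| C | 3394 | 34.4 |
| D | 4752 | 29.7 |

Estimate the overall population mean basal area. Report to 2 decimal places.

N = 4021 + 3863 + 3394 + 4752 = 16030.
Overall mean = Σ (Nₕ/N)·x̄ₕ — weight by population share, not a simple average.
Σ Nₕx̄ₕ = 4021·31.3 + 3863·31.2 + 3394·34.4 + 4752·29.7 = 125857.3 + 120525.6 + 116753.6 + 141134.4 = 504270.9.
Divide by N: 504270.9 / 16030 = 31.4579... → 31.46.

31.46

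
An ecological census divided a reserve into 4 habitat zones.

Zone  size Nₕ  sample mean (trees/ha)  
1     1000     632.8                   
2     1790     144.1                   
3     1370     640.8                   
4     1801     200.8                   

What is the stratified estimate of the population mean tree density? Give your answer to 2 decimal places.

N = 5961; weights Wₕ = Nₕ/N = (0.1678, 0.3003, 0.2298, 0.3021).
x̄_st = Σ Wₕ·x̄ₕ = 0.1678·632.8 + 0.3003·144.1 + 0.2298·640.8 + 0.3021·200.8 ≈ 357.3689...
→ 357.37.

357.37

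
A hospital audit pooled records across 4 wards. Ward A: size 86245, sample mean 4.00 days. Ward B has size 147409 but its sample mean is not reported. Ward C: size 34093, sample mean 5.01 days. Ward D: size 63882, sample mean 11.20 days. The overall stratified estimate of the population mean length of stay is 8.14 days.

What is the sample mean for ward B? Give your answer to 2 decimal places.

N = 86245 + 147409 + 34093 + 63882 = 331629.
Overall total = μ·N = 8.14·331629 = 2699460.06.
Subtract the known strata: 86245·4.00 + 34093·5.01 + 63882·11.20 = 1231264.33.
Remaining total for ward B: 2699460.06 − 1231264.33 = 1468195.73.
Divide by its size: 1468195.73 / 147409 = 9.9600... → 9.96.

9.96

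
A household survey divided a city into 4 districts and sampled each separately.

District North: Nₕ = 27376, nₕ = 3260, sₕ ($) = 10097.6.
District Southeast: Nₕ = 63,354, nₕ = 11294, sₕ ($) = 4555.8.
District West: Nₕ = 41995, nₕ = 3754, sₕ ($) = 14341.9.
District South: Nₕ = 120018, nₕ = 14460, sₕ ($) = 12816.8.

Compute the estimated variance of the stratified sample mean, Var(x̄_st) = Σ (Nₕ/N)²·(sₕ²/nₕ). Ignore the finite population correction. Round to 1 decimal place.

N = 252743; Wₕ = Nₕ/N.
district North: (27376/252743)²·10097.6²/3260 = 366.9445
district Southeast: (63354/252743)²·4555.8²/11294 = 115.4706
district West: (41995/252743)²·14341.9²/3754 = 1512.7112
district South: (120018/252743)²·12816.8²/14460 = 2561.6832
Sum = 4556.8095 → 4556.8.

4556.8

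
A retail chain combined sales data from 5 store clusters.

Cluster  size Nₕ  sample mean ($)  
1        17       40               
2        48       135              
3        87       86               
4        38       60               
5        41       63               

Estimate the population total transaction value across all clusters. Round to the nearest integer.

19505

1: 17·40 = 680
2: 48·135 = 6480
3: 87·86 = 7482
4: 38·60 = 2280
5: 41·63 = 2583
τ̂ = Σ Nₕx̄ₕ = 19505.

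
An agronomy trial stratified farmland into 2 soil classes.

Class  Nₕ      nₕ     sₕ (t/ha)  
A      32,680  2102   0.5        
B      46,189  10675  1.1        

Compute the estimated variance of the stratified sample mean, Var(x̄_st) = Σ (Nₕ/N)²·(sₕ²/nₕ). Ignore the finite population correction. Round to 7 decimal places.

0.0000593

N = 78869; Wₕ = Nₕ/N.
class A: (32680/78869)²·0.5²/2102 = 0.0000204201
class B: (46189/78869)²·1.1²/10675 = 0.0000388760
Sum = 0.0000592962 → 0.0000593.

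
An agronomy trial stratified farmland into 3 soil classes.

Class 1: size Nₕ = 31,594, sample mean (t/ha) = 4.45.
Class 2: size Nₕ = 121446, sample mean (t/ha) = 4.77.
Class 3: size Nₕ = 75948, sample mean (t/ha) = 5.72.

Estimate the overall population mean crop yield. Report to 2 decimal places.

5.04

N = 31594 + 121446 + 75948 = 228988.
The stratified mean weights each stratum mean by its population share Nₕ/N.
Σ Nₕx̄ₕ = 31594·4.45 + 121446·4.77 + 75948·5.72 = 140593.3 + 579297.42 + 434422.56 = 1154313.28.
Divide by N: 1154313.28 / 228988 = 5.0409... → 5.04.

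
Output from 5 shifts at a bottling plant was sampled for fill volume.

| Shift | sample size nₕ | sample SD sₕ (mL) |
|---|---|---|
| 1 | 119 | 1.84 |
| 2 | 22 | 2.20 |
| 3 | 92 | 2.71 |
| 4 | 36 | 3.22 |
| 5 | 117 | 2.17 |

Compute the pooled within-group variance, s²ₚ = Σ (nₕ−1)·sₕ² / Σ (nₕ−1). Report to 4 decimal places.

5.4556

Degrees of freedom: 118 + 21 + 91 + 35 + 116 = 381.
Σ(nₕ−1)sₕ² = 118·3.3856 + 21·4.84 + 91·7.3441 + 35·10.3684 + 116·4.7089 = 2078.5803.
s²ₚ = 2078.5803 / 381 = 5.455591... → 5.4556.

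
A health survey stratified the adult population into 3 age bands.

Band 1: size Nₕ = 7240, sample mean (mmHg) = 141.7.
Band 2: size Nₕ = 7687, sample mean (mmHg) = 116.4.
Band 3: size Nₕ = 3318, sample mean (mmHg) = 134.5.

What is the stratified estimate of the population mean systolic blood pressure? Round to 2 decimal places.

129.73

x̄_st = (Σ Nₕx̄ₕ) / (Σ Nₕ) = (7240·141.7 + 7687·116.4 + 3318·134.5) / 18245
= 2366945.8 / 18245 = 129.7312... → 129.73.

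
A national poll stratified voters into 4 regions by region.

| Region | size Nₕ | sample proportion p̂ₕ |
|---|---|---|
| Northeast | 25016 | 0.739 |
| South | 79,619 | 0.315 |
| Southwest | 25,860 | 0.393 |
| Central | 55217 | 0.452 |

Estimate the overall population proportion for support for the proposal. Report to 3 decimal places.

0.424

N = 25016 + 79619 + 25860 + 55217 = 185712.
Overall proportion = Σ (Nₕ/N)·p̂ₕ.
Σ Nₕp̂ₕ = 18486.824 + 25079.985 + 10162.98 + 24958.084 = 78687.873.
78687.873 / 185712 = 0.42371... → 0.424.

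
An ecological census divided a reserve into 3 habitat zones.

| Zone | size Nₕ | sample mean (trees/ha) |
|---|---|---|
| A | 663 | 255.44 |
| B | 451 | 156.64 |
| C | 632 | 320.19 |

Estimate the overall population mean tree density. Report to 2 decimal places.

253.36

N = 1746; weights Wₕ = Nₕ/N = (0.3797, 0.2583, 0.3620).
x̄_st = Σ Wₕ·x̄ₕ = 0.3797·255.44 + 0.2583·156.64 + 0.3620·320.19 ≈ 253.3571...
→ 253.36.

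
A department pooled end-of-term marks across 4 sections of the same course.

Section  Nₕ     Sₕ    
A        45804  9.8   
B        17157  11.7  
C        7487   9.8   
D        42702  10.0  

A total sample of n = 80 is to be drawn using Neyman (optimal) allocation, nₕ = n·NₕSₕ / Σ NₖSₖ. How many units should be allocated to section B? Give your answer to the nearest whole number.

14

Σ NₕSₕ = 45804·9.8 + 17157·11.7 + 7487·9.8 + 42702·10.0 = 1150008.7.
Share for B: 200736.9/1150008.7 = 0.17455.
n_B = 80 × 0.17455 = 13.964... → 14.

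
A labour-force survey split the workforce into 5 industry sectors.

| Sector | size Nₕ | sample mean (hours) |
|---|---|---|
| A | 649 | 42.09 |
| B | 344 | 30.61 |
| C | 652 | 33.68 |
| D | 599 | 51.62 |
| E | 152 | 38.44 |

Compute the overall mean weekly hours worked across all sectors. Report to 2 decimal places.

N = 649 + 344 + 652 + 599 + 152 = 2396.
Weight each subgroup mean by Nₕ/N and sum.
Σ Nₕx̄ₕ = 649·42.09 + 344·30.61 + 652·33.68 + 599·51.62 + 152·38.44 = 27316.41 + 10529.84 + 21959.36 + 30920.38 + 5842.88 = 96568.87.
Divide by N: 96568.87 / 2396 = 40.3042... → 40.30.

40.30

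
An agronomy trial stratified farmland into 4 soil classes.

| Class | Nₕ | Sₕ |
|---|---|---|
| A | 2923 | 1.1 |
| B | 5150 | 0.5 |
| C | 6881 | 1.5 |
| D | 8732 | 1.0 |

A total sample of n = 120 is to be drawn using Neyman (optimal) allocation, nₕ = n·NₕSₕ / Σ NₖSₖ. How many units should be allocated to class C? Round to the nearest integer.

Σ NₕSₕ = 2923·1.1 + 5150·0.5 + 6881·1.5 + 8732·1.0 = 24843.8.
Share for C: 10321.5/24843.8 = 0.41546.
n_C = 120 × 0.41546 = 49.855... → 50.

50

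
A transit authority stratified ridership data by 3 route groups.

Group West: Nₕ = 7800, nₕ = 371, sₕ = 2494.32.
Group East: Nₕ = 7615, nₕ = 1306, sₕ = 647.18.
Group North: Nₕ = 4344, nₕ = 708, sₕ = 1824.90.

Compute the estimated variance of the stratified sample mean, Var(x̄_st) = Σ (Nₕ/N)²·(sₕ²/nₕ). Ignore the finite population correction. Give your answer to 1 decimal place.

N = 19759. Term for each stratum: Wₕ²sₕ²/nₕ.
Var(x̄_st) = 2613.3027 + 47.6340 + 227.3498 = 2888.2865 → 2888.3.

2888.3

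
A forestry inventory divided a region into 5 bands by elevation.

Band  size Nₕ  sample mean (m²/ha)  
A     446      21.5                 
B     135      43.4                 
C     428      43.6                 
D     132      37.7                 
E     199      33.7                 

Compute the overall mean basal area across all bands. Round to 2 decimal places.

34.17

N = 1340; weights Wₕ = Nₕ/N = (0.3328, 0.1007, 0.3194, 0.0985, 0.1485).
x̄_st = Σ Wₕ·x̄ₕ = 0.3328·21.5 + 0.1007·43.4 + 0.3194·43.6 + 0.0985·37.7 + 0.1485·33.7 ≈ 34.1728...
→ 34.17.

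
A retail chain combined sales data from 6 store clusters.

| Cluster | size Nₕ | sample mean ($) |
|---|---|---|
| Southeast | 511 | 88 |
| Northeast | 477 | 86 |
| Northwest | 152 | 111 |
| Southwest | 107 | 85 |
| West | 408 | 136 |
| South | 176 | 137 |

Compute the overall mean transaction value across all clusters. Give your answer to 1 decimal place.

N = 511 + 477 + 152 + 107 + 408 + 176 = 1831.
The stratified mean weights each stratum mean by its population share Nₕ/N.
Σ Nₕx̄ₕ = 511·88 + 477·86 + 152·111 + 107·85 + 408·136 + 176·137 = 44968 + 41022 + 16872 + 9095 + 55488 + 24112 = 191557.
Divide by N: 191557 / 1831 = 104.619... → 104.6.

104.6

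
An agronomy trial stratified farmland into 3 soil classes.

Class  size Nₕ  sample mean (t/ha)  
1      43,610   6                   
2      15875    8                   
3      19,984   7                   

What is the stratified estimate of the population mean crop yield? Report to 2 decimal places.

x̄_st = (Σ Nₕx̄ₕ) / (Σ Nₕ) = (43610·6 + 15875·8 + 19984·7) / 79469
= 528548 / 79469 = 6.6510... → 6.65.

6.65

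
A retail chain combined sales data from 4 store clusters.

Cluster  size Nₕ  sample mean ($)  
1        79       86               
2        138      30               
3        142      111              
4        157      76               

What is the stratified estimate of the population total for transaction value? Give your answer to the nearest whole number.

Population total = Σ Nₕ·x̄ₕ (each stratum's size times its mean).
79·86 + 138·30 + 142·111 + 157·76 = 6794 + 4140 + 15762 + 11932 = 38628.

38628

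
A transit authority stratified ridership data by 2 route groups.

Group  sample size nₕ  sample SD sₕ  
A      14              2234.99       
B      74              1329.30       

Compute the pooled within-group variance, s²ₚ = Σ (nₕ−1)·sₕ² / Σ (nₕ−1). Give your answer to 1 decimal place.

2255013.4

Degrees of freedom: 13 + 73 = 86.
Σ(nₕ−1)sₕ² = 13·4995180.3001 + 73·1767038.49 = 193931153.6713.
s²ₚ = 193931153.6713 / 86 = 2255013.415... → 2255013.4.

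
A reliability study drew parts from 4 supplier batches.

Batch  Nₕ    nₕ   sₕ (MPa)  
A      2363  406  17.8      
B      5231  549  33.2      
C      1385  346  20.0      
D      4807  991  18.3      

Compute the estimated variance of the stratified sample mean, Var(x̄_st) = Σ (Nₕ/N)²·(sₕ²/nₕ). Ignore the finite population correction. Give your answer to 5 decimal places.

0.36475

N = 13786; Wₕ = Nₕ/N.
batch A: (2363/13786)²·17.8²/406 = 0.02292793
batch B: (5231/13786)²·33.2²/549 = 0.28906580
batch C: (1385/13786)²·20.0²/346 = 0.01166828
batch D: (4807/13786)²·18.3²/991 = 0.04108660
Sum = 0.36474862 → 0.36475.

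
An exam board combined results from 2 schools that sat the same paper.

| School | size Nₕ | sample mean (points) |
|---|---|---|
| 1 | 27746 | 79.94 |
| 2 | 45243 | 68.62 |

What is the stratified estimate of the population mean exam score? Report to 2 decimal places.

72.92

N = 27746 + 45243 = 72989.
Weight each subgroup mean by Nₕ/N and sum.
Σ Nₕx̄ₕ = 27746·79.94 + 45243·68.62 = 2218015.24 + 3104574.66 = 5322589.9.
Divide by N: 5322589.9 / 72989 = 72.9232... → 72.92.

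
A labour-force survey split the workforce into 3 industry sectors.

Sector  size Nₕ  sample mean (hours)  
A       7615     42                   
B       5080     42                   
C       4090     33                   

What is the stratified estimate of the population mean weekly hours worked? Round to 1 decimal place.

N = 16785; weights Wₕ = Nₕ/N = (0.4537, 0.3027, 0.2437).
x̄_st = Σ Wₕ·x̄ₕ = 0.4537·42 + 0.3027·42 + 0.2437·33 ≈ 39.807...
→ 39.8.

39.8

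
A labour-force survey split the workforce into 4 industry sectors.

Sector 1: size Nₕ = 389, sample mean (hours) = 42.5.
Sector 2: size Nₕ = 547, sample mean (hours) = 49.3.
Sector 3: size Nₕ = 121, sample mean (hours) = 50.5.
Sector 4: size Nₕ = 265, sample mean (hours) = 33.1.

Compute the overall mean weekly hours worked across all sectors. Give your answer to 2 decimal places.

44.16

x̄_st = (Σ Nₕx̄ₕ) / (Σ Nₕ) = (389·42.5 + 547·49.3 + 121·50.5 + 265·33.1) / 1322
= 58381.6 / 1322 = 44.1616... → 44.16.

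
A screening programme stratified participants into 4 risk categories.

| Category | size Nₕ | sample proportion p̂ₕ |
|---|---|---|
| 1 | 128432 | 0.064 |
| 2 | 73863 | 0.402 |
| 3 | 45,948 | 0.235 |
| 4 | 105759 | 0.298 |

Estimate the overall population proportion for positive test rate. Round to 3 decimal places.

0.227

Wₕ = Nₕ/N with N = 354002: 0.3628, 0.2087, 0.1298, 0.2988.
p̂_st = 0.3628·0.064 + 0.2087·0.402 + 0.1298·0.235 + 0.2988·0.298 ≈ 0.22663... → 0.227.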